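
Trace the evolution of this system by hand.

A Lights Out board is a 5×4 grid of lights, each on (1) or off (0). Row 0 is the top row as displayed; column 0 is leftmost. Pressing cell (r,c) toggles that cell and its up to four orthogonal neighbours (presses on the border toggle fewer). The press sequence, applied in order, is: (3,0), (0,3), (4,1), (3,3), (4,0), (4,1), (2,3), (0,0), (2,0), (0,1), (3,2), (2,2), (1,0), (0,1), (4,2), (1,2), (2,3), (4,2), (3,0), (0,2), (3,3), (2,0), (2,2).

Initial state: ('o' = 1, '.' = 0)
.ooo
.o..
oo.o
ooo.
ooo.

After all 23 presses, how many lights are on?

gen 0: .ooo
.o..
oo.o
ooo.
ooo.
gen 1: .ooo
.o..
.o.o
..o.
.oo.
gen 2: .o..
.o.o
.o.o
..o.
.oo.
gen 3: .o..
.o.o
.o.o
.oo.
o...
gen 4: .o..
.o.o
.o..
.o.o
o..o
gen 5: .o..
.o.o
.o..
oo.o
.o.o
gen 6: .o..
.o.o
.o..
o..o
o.oo
gen 7: .o..
.o..
.ooo
o...
o.oo
gen 8: o...
oo..
.ooo
o...
o.oo
gen 9: o...
.o..
o.oo
....
o.oo
gen 10: .oo.
....
o.oo
....
o.oo
gen 11: .oo.
....
o..o
.ooo
o..o
gen 12: .oo.
..o.
ooo.
.o.o
o..o
gen 13: ooo.
ooo.
.oo.
.o.o
o..o
gen 14: ....
o.o.
.oo.
.o.o
o..o
gen 15: ....
o.o.
.oo.
.ooo
ooo.
gen 16: ..o.
oo.o
.o..
.ooo
ooo.
gen 17: ..o.
oo..
.ooo
.oo.
ooo.
gen 18: ..o.
oo..
.ooo
.o..
o..o
gen 19: ..o.
oo..
oooo
o...
...o
gen 20: .o.o
ooo.
oooo
o...
...o
gen 21: .o.o
ooo.
ooo.
o.oo
....
gen 22: .o.o
.oo.
..o.
..oo
....
gen 23: .o.o
.o..
.o.o
...o
....

6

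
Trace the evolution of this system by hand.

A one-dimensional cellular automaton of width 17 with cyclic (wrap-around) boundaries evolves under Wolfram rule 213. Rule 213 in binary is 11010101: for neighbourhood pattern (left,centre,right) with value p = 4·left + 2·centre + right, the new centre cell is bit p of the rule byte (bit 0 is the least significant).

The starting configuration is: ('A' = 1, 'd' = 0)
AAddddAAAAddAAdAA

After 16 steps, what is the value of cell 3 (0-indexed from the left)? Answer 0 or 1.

0

[0] AAddddAAAAddAAdAA
[1] AAAAAddAAAAddAddA
[2] AAAAAAddAAAAdAAdd
[3] dAAAAAAddAAAddAAd
[4] ddAAAAAAddAAAddAA
[5] AddAAAAAAddAAAddA
[6] AAddAAAAAAddAAAdd
[7] dAAddAAAAAAddAAAd
[8] ddAAddAAAAAAddAAA
[9] AddAAddAAAAAAddAA
[10] AAddAAddAAAAAAddA
[11] AAAddAAddAAAAAAdd
[12] dAAAddAAddAAAAAAd
[13] ddAAAddAAddAAAAAA
[14] AddAAAddAAddAAAAA
[15] AAddAAAddAAddAAAA
[16] AAAddAAAddAAddAAA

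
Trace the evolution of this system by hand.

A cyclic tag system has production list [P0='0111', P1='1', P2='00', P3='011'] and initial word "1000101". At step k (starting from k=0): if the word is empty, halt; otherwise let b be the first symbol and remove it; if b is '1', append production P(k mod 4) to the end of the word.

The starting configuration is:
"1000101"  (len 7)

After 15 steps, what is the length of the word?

16

0) "1000101"  (len 7)
1) "0001010111"  (len 10)
2) "001010111"  (len 9)
3) "01010111"  (len 8)
4) "1010111"  (len 7)
5) "0101110111"  (len 10)
6) "101110111"  (len 9)
7) "0111011100"  (len 10)
8) "111011100"  (len 9)
9) "110111000111"  (len 12)
10) "101110001111"  (len 12)
11) "0111000111100"  (len 13)
12) "111000111100"  (len 12)
13) "110001111000111"  (len 15)
14) "100011110001111"  (len 15)
15) "0001111000111100"  (len 16)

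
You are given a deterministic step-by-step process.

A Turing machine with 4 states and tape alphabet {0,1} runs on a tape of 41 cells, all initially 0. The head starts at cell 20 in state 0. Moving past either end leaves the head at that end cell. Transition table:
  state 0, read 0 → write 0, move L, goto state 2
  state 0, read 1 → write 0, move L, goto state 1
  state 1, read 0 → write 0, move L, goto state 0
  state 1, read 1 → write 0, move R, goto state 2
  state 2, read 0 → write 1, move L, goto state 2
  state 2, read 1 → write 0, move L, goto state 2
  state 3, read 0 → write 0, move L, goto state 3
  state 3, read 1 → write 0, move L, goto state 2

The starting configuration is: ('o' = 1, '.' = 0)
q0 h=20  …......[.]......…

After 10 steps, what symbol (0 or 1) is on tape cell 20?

0

gen 0: q0 h=20  …......[.]......…
gen 1: q2 h=19  …......[.]......…
gen 2: q2 h=18  …......[.]o.....…
gen 3: q2 h=17  …......[.]oo....…
gen 4: q2 h=16  …......[.]ooo...…
gen 5: q2 h=15  …......[.]oooo..…
gen 6: q2 h=14  …......[.]ooooo.…
gen 7: q2 h=13  …......[.]oooooo…
gen 8: q2 h=12  …......[.]oooooo…
gen 9: q2 h=11  …......[.]oooooo…
gen 10: q2 h=10  …......[.]oooooo…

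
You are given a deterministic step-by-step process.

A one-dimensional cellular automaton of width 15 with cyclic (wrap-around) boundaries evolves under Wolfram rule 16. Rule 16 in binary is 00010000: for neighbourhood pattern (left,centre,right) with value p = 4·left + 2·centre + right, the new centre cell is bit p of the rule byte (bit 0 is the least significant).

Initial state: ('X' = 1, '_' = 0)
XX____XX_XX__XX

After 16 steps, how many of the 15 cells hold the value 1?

k=0  XX____XX_XX__XX
k=1  __X________X___
k=2  ___X________X__
k=3  ____X________X_
k=4  _____X________X
k=5  X_____X________
k=6  _X_____X_______
k=7  __X_____X______
k=8  ___X_____X_____
k=9  ____X_____X____
k=10  _____X_____X___
k=11  ______X_____X__
k=12  _______X_____X_
k=13  ________X_____X
k=14  X________X_____
k=15  _X________X____
k=16  __X________X___

2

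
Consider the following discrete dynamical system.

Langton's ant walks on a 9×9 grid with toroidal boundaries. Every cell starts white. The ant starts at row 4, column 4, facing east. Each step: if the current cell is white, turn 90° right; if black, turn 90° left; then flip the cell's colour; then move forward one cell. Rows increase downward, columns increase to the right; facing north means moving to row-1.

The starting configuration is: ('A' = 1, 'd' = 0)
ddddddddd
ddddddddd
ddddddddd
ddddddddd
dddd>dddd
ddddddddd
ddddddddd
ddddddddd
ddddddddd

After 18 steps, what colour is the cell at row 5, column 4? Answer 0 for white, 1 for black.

1

k=0  ddddddddd
ddddddddd
ddddddddd
ddddddddd
dddd>dddd
ddddddddd
ddddddddd
ddddddddd
ddddddddd
k=1  ddddddddd
ddddddddd
ddddddddd
ddddddddd
ddddAdddd
ddddvdddd
ddddddddd
ddddddddd
ddddddddd
k=2  ddddddddd
ddddddddd
ddddddddd
ddddddddd
ddddAdddd
ddd<Adddd
ddddddddd
ddddddddd
ddddddddd
k=3  ddddddddd
ddddddddd
ddddddddd
ddddddddd
ddd^Adddd
dddAAdddd
ddddddddd
ddddddddd
ddddddddd
k=4  ddddddddd
ddddddddd
ddddddddd
ddddddddd
dddA>dddd
dddAAdddd
ddddddddd
ddddddddd
ddddddddd
k=5  ddddddddd
ddddddddd
ddddddddd
dddd^dddd
dddAddddd
dddAAdddd
ddddddddd
ddddddddd
ddddddddd
k=6  ddddddddd
ddddddddd
ddddddddd
ddddA>ddd
dddAddddd
dddAAdddd
ddddddddd
ddddddddd
ddddddddd
k=7  ddddddddd
ddddddddd
ddddddddd
ddddAAddd
dddAdvddd
dddAAdddd
ddddddddd
ddddddddd
ddddddddd
k=8  ddddddddd
ddddddddd
ddddddddd
ddddAAddd
dddA<Addd
dddAAdddd
ddddddddd
ddddddddd
ddddddddd
k=9  ddddddddd
ddddddddd
ddddddddd
dddd^Addd
dddAAAddd
dddAAdddd
ddddddddd
ddddddddd
ddddddddd
k=10  ddddddddd
ddddddddd
ddddddddd
ddd<dAddd
dddAAAddd
dddAAdddd
ddddddddd
ddddddddd
ddddddddd
k=11  ddddddddd
ddddddddd
ddd^ddddd
dddAdAddd
dddAAAddd
dddAAdddd
ddddddddd
ddddddddd
ddddddddd
k=12  ddddddddd
ddddddddd
dddA>dddd
dddAdAddd
dddAAAddd
dddAAdddd
ddddddddd
ddddddddd
ddddddddd
k=13  ddddddddd
ddddddddd
dddAAdddd
dddAvAddd
dddAAAddd
dddAAdddd
ddddddddd
ddddddddd
ddddddddd
k=14  ddddddddd
ddddddddd
dddAAdddd
ddd<AAddd
dddAAAddd
dddAAdddd
ddddddddd
ddddddddd
ddddddddd
k=15  ddddddddd
ddddddddd
dddAAdddd
ddddAAddd
dddvAAddd
dddAAdddd
ddddddddd
ddddddddd
ddddddddd
k=16  ddddddddd
ddddddddd
dddAAdddd
ddddAAddd
dddd>Addd
dddAAdddd
ddddddddd
ddddddddd
ddddddddd
k=17  ddddddddd
ddddddddd
dddAAdddd
dddd^Addd
dddddAddd
dddAAdddd
ddddddddd
ddddddddd
ddddddddd
k=18  ddddddddd
ddddddddd
dddAAdddd
ddd<dAddd
dddddAddd
dddAAdddd
ddddddddd
ddddddddd
ddddddddd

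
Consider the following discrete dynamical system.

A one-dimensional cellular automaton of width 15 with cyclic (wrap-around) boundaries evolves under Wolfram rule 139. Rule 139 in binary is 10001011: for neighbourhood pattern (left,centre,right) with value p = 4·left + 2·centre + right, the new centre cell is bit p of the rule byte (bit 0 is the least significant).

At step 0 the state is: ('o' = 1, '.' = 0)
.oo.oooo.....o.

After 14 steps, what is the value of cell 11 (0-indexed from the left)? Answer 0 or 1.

[0] .oo.oooo.....o.
[1] oo..ooo..oooo..
[2] o..ooo..oooo..o
[3] ..ooo..oooo..oo
[4] .ooo..oooo..oo.
[5] ooo..oooo..oo..
[6] oo..oooo..oo..o
[7] o..oooo..oo..oo
[8] ..oooo..oo..ooo
[9] .oooo..oo..ooo.
[10] oooo..oo..ooo..
[11] ooo..oo..ooo..o
[12] oo..oo..ooo..oo
[13] o..oo..ooo..ooo
[14] ..oo..ooo..oooo

1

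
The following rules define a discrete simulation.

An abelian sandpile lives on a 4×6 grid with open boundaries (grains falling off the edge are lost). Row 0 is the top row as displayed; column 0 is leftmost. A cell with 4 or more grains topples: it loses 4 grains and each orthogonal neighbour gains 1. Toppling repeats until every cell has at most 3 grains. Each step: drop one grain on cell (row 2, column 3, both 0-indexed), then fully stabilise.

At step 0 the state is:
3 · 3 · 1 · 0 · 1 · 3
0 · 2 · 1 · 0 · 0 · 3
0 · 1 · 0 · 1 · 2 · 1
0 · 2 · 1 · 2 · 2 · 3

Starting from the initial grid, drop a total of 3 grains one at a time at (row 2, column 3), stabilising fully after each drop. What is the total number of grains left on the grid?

[0] 3 · 3 · 1 · 0 · 1 · 3
0 · 2 · 1 · 0 · 0 · 3
0 · 1 · 0 · 1 · 2 · 1
0 · 2 · 1 · 2 · 2 · 3
[1] 3 · 3 · 1 · 0 · 1 · 3
0 · 2 · 1 · 0 · 0 · 3
0 · 1 · 0 · 2 · 2 · 1
0 · 2 · 1 · 2 · 2 · 3
[2] 3 · 3 · 1 · 0 · 1 · 3
0 · 2 · 1 · 0 · 0 · 3
0 · 1 · 0 · 3 · 2 · 1
0 · 2 · 1 · 2 · 2 · 3
[3] 3 · 3 · 1 · 0 · 1 · 3
0 · 2 · 1 · 1 · 0 · 3
0 · 1 · 1 · 0 · 3 · 1
0 · 2 · 1 · 3 · 2 · 3

35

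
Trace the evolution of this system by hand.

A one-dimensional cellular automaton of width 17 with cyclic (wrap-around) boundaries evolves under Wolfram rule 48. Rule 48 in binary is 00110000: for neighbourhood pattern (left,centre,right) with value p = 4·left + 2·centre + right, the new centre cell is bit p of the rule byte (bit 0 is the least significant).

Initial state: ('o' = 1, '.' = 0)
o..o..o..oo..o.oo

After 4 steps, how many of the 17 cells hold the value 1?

5

0) o..o..o..oo..o.oo
1) .o..o..o...o..o..
2) ..o..o..o...o..o.
3) ...o..o..o...o..o
4) o...o..o..o...o..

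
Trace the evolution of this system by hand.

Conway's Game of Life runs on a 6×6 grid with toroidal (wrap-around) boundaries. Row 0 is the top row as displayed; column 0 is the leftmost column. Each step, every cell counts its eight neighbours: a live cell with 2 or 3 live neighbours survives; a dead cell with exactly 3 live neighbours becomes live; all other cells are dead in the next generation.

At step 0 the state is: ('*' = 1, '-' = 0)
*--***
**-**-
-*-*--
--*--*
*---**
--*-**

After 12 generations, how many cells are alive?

13

k=0  *--***
**-**-
-*-*--
--*--*
*---**
--*-**
k=1  ------
-*----
-*-*-*
-***-*
**----
-*----
k=2  ------
*-*---
-*-*--
---*-*
------
**----
k=3  *-----
-**---
**-**-
--*-*-
*-----
------
k=4  -*----
--**-*
*---**
*-*-*-
------
------
k=5  --*---
-***-*
*-*---
**-**-
------
------
k=6  -***--
*--*--
------
****-*
------
------
k=7  -***--
-*-*--
---***
***---
***---
--*---
k=8  -*-*--
**----
---***
----*-
*--*--
*-----
k=9  -**---
**-*-*
*--***
------
-----*
***---
k=10  ---*-*
---*--
-***--
*-----
**----
*-*---
k=11  --***-
---*--
-***--
*-----
*----*
*-*--*
k=12  -**-**
-*----
-***--
*-*--*
------
*-*---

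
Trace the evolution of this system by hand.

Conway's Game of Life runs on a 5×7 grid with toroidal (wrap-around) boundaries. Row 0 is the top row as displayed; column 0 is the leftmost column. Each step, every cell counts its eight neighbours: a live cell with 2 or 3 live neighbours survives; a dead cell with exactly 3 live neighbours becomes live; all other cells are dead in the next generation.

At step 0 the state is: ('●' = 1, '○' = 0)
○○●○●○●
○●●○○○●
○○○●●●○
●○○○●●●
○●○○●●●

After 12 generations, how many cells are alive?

4

t=0: ○○●○●○●
○●●○○○●
○○○●●●○
●○○○●●●
○●○○●●●
t=1: ○○●○●○●
●●●○○○●
○●●●○○○
●○○○○○○
○●○○○○○
t=2: ○○●●○●●
○○○○○●●
○○○●○○●
●○○○○○○
●●○○○○○
t=3: ○●●○●●○
●○●●○○○
●○○○○●●
●●○○○○●
●●●○○○○
t=4: ○○○○●○●
●○●●○○○
○○●○○●○
○○●○○●○
○○○●○●○
t=5: ○○●○●●●
○●●●●●●
○○●○●○●
○○●●○●●
○○○●○●●
t=6: ○●○○○○○
○●○○○○○
○○○○○○○
●○●○○○○
●○○○○○○
t=7: ●●○○○○○
○○○○○○○
○●○○○○○
○●○○○○○
●○○○○○○
t=8: ●●○○○○○
●●○○○○○
○○○○○○○
●●○○○○○
●○○○○○○
t=9: ○○○○○○●
●●○○○○○
○○○○○○○
●●○○○○○
○○○○○○●
t=10: ○○○○○○●
●○○○○○○
○○○○○○○
●○○○○○○
○○○○○○●
t=11: ●○○○○○●
○○○○○○○
○○○○○○○
○○○○○○○
●○○○○○●
t=12: ●○○○○○●
○○○○○○○
○○○○○○○
○○○○○○○
●○○○○○●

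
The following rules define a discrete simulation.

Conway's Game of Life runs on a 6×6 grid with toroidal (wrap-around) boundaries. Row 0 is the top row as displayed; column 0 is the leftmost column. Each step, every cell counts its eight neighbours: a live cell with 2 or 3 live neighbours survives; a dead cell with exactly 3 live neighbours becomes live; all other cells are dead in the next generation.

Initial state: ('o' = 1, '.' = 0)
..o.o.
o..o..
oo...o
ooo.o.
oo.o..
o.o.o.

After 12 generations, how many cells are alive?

9

step 0: ..o.o.
o..o..
oo...o
ooo.o.
oo.o..
o.o.o.
step 1: ..o.o.
o.ooo.
...oo.
...oo.
....o.
o.o.o.
step 2: ..o.o.
.oo...
......
.....o
....o.
.o..o.
step 3: ..o...
.ooo..
......
......
....oo
....oo
step 4: .oo.o.
.ooo..
..o...
......
....oo
...ooo
step 5: oo...o
......
.ooo..
......
...o.o
o.o...
step 6: oo...o
......
..o...
...oo.
......
..o.o.
step 7: oo...o
oo....
...o..
...o..
....o.
oo...o
step 8: ..o...
.oo..o
..o...
...oo.
o...oo
.o..o.
step 9: o.oo..
.ooo..
.oo.o.
...oo.
o.....
oo.oo.
step 10: o....o
o...o.
.o..o.
.ooooo
ooo...
o..oo.
step 11: oo.o..
oo..o.
.o....
....oo
......
..ooo.
step 12: o.....
.....o
.o..o.
......
.....o
.oooo.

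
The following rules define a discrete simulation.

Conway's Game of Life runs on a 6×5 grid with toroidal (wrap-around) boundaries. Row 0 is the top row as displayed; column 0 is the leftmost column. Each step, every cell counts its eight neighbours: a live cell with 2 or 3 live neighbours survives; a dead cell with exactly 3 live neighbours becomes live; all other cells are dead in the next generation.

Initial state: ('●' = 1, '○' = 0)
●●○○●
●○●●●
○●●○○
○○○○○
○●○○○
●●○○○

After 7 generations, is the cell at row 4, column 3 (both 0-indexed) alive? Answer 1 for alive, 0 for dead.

0) ●●○○●
●○●●●
○●●○○
○○○○○
○●○○○
●●○○○
1) ○○○○○
○○○○○
●●●○●
○●●○○
●●○○○
○○●○●
2) ○○○○○
●●○○○
●○●●○
○○○●●
●○○●○
●●○○○
3) ○○○○○
●●●○●
●○●●○
●●○○○
●●●●○
●●○○●
4) ○○●●○
●○●○●
○○○●○
○○○○○
○○○●○
○○○●●
5) ●●●○○
○●●○●
○○○●●
○○○○○
○○○●●
○○○○●
6) ○○●○●
○○○○●
●○●●●
○○○○○
○○○●●
○●●○●
7) ○●●○●
○●●○○
●○○●●
●○●○○
●○●●●
○●●○●

1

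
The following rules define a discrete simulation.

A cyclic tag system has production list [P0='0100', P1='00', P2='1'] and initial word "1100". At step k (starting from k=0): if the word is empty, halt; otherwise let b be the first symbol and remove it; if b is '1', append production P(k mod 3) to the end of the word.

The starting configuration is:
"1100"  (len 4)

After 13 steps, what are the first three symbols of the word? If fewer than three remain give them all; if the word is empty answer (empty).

(empty)

[0] "1100"  (len 4)
[1] "1000100"  (len 7)
[2] "00010000"  (len 8)
[3] "0010000"  (len 7)
[4] "010000"  (len 6)
[5] "10000"  (len 5)
[6] "00001"  (len 5)
[7] "0001"  (len 4)
[8] "001"  (len 3)
[9] "01"  (len 2)
[10] "1"  (len 1)
[11] "00"  (len 2)
[12] "0"  (len 1)
[13] (halted — word empty)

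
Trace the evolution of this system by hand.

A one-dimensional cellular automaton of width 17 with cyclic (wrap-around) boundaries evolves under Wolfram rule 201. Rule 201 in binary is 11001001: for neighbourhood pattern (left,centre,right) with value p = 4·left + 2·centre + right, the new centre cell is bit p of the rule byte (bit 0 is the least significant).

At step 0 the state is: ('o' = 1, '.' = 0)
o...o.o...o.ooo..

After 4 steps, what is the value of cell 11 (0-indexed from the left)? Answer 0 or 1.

[0] o...o.o...o.ooo..
[1] ..o.....o...ooo..
[2] o...ooo...o.ooo.o
[3] o.o.ooo.o...ooo.o
[4] o...ooo...o.ooo.o

0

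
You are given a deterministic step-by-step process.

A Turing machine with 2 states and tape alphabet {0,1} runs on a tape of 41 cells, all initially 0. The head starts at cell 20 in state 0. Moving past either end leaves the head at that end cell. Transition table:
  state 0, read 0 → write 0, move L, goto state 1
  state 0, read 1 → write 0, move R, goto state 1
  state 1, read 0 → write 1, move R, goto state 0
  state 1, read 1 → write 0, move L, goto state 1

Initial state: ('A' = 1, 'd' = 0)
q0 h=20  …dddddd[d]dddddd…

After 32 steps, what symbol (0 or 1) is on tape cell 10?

[0] q0 h=20  …dddddd[d]dddddd…
[1] q1 h=19  …dddddd[d]dddddd…
[2] q0 h=20  …dddddA[d]dddddd…
[3] q1 h=19  …dddddd[A]dddddd…
[4] q1 h=18  …dddddd[d]dddddd…
[5] q0 h=19  …dddddA[d]dddddd…
[6] q1 h=18  …dddddd[A]dddddd…
[7] q1 h=17  …dddddd[d]dddddd…
[8] q0 h=18  …dddddA[d]dddddd…
[9] q1 h=17  …dddddd[A]dddddd…
[10] q1 h=16  …dddddd[d]dddddd…
[11] q0 h=17  …dddddA[d]dddddd…
[12] q1 h=16  …dddddd[A]dddddd…
[13] q1 h=15  …dddddd[d]dddddd…
[14] q0 h=16  …dddddA[d]dddddd…
[15] q1 h=15  …dddddd[A]dddddd…
[16] q1 h=14  …dddddd[d]dddddd…
[17] q0 h=15  …dddddA[d]dddddd…
[18] q1 h=14  …dddddd[A]dddddd…
[19] q1 h=13  …dddddd[d]dddddd…
[20] q0 h=14  …dddddA[d]dddddd…
[21] q1 h=13  …dddddd[A]dddddd…
[22] q1 h=12  …dddddd[d]dddddd…
[23] q0 h=13  …dddddA[d]dddddd…
[24] q1 h=12  …dddddd[A]dddddd…
[25] q1 h=11  …dddddd[d]dddddd…
[26] q0 h=12  …dddddA[d]dddddd…
[27] q1 h=11  …dddddd[A]dddddd…
[28] q1 h=10  …dddddd[d]dddddd…
[29] q0 h=11  …dddddA[d]dddddd…
[30] q1 h=10  …dddddd[A]dddddd…
[31] q1 h= 9  …dddddd[d]dddddd…
[32] q0 h=10  …dddddA[d]dddddd…

0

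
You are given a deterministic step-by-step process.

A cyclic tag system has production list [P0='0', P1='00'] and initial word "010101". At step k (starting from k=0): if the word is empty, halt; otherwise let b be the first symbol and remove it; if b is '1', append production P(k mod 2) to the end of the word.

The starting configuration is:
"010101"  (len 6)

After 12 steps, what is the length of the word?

k=0  "010101"  (len 6)
k=1  "10101"  (len 5)
k=2  "010100"  (len 6)
k=3  "10100"  (len 5)
k=4  "010000"  (len 6)
k=5  "10000"  (len 5)
k=6  "000000"  (len 6)
k=7  "00000"  (len 5)
k=8  "0000"  (len 4)
k=9  "000"  (len 3)
k=10  "00"  (len 2)
k=11  "0"  (len 1)
k=12  (halted — word empty)

0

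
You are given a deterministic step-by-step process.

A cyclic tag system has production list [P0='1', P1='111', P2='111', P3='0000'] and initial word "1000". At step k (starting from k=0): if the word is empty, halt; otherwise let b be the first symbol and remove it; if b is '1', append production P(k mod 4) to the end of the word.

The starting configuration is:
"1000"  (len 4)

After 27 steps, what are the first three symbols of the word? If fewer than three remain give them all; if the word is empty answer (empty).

gen 0: "1000"  (len 4)
gen 1: "0001"  (len 4)
gen 2: "001"  (len 3)
gen 3: "01"  (len 2)
gen 4: "1"  (len 1)
gen 5: "1"  (len 1)
gen 6: "111"  (len 3)
gen 7: "11111"  (len 5)
gen 8: "11110000"  (len 8)
gen 9: "11100001"  (len 8)
gen 10: "1100001111"  (len 10)
gen 11: "100001111111"  (len 12)
gen 12: "000011111110000"  (len 15)
gen 13: "00011111110000"  (len 14)
gen 14: "0011111110000"  (len 13)
gen 15: "011111110000"  (len 12)
gen 16: "11111110000"  (len 11)
gen 17: "11111100001"  (len 11)
gen 18: "1111100001111"  (len 13)
gen 19: "111100001111111"  (len 15)
gen 20: "111000011111110000"  (len 18)
gen 21: "110000111111100001"  (len 18)
gen 22: "10000111111100001111"  (len 20)
gen 23: "0000111111100001111111"  (len 22)
gen 24: "000111111100001111111"  (len 21)
gen 25: "00111111100001111111"  (len 20)
gen 26: "0111111100001111111"  (len 19)
gen 27: "111111100001111111"  (len 18)

111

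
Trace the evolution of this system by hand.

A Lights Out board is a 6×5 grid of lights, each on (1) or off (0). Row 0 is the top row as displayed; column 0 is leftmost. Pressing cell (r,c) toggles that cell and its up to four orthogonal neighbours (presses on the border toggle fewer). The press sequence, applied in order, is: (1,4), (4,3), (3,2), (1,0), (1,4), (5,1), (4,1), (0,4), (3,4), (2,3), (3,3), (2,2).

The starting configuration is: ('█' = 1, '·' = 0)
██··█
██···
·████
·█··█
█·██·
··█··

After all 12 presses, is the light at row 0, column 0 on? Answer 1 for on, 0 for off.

0

k=0  ██··█
██···
·████
·█··█
█·██·
··█··
k=1  ██···
██·██
·███·
·█··█
█·██·
··█··
k=2  ██···
██·██
·███·
·█·██
█···█
··██·
k=3  ██···
██·██
·█·█·
··█·█
█·█·█
··██·
k=4  ·█···
···██
██·█·
··█·█
█·█·█
··██·
k=5  ·█··█
·····
██·██
··█·█
█·█·█
··██·
k=6  ·█··█
·····
██·██
··█·█
███·█
██·█·
k=7  ·█··█
·····
██·██
·██·█
····█
█··█·
k=8  ·█·█·
····█
██·██
·██·█
····█
█··█·
k=9  ·█·█·
····█
██·█·
·███·
·····
█··█·
k=10  ·█·█·
···██
███·█
·██··
·····
█··█·
k=11  ·█·█·
···██
█████
·█·██
···█·
█··█·
k=12  ·█·█·
··███
█···█
·████
···█·
█··█·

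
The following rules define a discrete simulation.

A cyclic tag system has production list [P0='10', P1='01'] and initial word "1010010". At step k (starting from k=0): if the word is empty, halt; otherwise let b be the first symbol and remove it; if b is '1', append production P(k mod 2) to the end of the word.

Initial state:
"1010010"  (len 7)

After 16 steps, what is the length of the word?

k=0  "1010010"  (len 7)
k=1  "01001010"  (len 8)
k=2  "1001010"  (len 7)
k=3  "00101010"  (len 8)
k=4  "0101010"  (len 7)
k=5  "101010"  (len 6)
k=6  "0101001"  (len 7)
k=7  "101001"  (len 6)
k=8  "0100101"  (len 7)
k=9  "100101"  (len 6)
k=10  "0010101"  (len 7)
k=11  "010101"  (len 6)
k=12  "10101"  (len 5)
k=13  "010110"  (len 6)
k=14  "10110"  (len 5)
k=15  "011010"  (len 6)
k=16  "11010"  (len 5)

5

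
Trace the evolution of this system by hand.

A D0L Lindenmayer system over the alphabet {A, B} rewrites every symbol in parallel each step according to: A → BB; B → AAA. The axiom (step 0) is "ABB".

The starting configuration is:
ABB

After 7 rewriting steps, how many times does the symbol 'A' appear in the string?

t=0: ABB
t=1: BBAAAAAA
t=2: AAAAAABBBBBBBBBBBB
t=3: BBBBBBBBBBBBAAAAAAAAAAAAAAAAAAAAAAAAAAAAAAAAAAAA
t=4: AAAAAAAAAAAAAAAAAAAAAAAAAAAAAAAAAAAABBBBBBBBBBBBBBBBBBBBBBBBBBBBBBBBBBBBBBBBBBBBBBBBBBBBBBBBBBBBBBBBBBBBBBBB
t=5: BBBBBBBBBBBBBBBBBBBBBBBBBBBBBBBBBBBBBBBBBBBBBBBBBBBBBBBBBB…AAAAAAAAAAAAAAAAAAAAAAAAAAAAAAAAAAAAAAAAAAAAAAAAAAAAAAAAAA  (len 288)
t=6: AAAAAAAAAAAAAAAAAAAAAAAAAAAAAAAAAAAAAAAAAAAAAAAAAAAAAAAAAA…BBBBBBBBBBBBBBBBBBBBBBBBBBBBBBBBBBBBBBBBBBBBBBBBBBBBBBBBBB  (len 648)
t=7: BBBBBBBBBBBBBBBBBBBBBBBBBBBBBBBBBBBBBBBBBBBBBBBBBBBBBBBBBB…AAAAAAAAAAAAAAAAAAAAAAAAAAAAAAAAAAAAAAAAAAAAAAAAAAAAAAAAAA  (len 1728)

1296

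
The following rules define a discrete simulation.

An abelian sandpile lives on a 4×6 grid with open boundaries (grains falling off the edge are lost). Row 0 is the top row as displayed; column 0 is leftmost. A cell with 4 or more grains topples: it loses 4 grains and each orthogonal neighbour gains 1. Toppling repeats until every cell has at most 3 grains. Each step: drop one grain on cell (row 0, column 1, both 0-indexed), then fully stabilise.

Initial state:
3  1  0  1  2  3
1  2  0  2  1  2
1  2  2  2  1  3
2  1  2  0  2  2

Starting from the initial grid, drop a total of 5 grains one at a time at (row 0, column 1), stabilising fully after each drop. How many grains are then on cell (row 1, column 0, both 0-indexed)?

2

[0] 3  1  0  1  2  3
1  2  0  2  1  2
1  2  2  2  1  3
2  1  2  0  2  2
[1] 3  2  0  1  2  3
1  2  0  2  1  2
1  2  2  2  1  3
2  1  2  0  2  2
[2] 3  3  0  1  2  3
1  2  0  2  1  2
1  2  2  2  1  3
2  1  2  0  2  2
[3] 0  1  1  1  2  3
2  3  0  2  1  2
1  2  2  2  1  3
2  1  2  0  2  2
[4] 0  2  1  1  2  3
2  3  0  2  1  2
1  2  2  2  1  3
2  1  2  0  2  2
[5] 0  3  1  1  2  3
2  3  0  2  1  2
1  2  2  2  1  3
2  1  2  0  2  2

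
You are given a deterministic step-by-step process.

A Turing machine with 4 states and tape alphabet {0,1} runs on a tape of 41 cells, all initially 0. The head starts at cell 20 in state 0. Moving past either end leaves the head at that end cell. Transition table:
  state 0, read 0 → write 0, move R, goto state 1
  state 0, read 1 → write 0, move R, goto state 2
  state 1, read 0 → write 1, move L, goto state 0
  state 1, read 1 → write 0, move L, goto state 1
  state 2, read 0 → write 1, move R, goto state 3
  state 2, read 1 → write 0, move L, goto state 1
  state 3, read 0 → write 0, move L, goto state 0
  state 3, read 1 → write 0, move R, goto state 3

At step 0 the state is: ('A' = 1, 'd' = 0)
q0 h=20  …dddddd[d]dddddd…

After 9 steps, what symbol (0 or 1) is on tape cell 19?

1

gen 0: q0 h=20  …dddddd[d]dddddd…
gen 1: q1 h=21  …dddddd[d]dddddd…
gen 2: q0 h=20  …dddddd[d]Addddd…
gen 3: q1 h=21  …dddddd[A]dddddd…
gen 4: q1 h=20  …dddddd[d]dddddd…
gen 5: q0 h=19  …dddddd[d]Addddd…
gen 6: q1 h=20  …dddddd[A]dddddd…
gen 7: q1 h=19  …dddddd[d]dddddd…
gen 8: q0 h=18  …dddddd[d]Addddd…
gen 9: q1 h=19  …dddddd[A]dddddd…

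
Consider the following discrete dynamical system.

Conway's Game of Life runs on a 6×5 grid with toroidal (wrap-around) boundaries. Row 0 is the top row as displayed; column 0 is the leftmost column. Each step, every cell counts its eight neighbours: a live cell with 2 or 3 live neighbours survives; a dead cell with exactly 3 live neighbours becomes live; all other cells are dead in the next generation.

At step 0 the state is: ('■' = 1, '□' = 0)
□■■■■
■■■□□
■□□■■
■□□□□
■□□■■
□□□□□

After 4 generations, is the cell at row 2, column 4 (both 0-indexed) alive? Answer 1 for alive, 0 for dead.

1

step 0: □■■■■
■■■□□
■□□■■
■□□□□
■□□■■
□□□□□
step 1: □□□■■
□□□□□
□□■■□
□■□□□
■□□□■
□■□□□
step 2: □□□□□
□□■□■
□□■□□
■■■■■
■■□□□
□□□■□
step 3: □□□■□
□□□■□
□□□□□
□□□■■
□□□□□
□□□□□
step 4: □□□□□
□□□□□
□□□■■
□□□□□
□□□□□
□□□□□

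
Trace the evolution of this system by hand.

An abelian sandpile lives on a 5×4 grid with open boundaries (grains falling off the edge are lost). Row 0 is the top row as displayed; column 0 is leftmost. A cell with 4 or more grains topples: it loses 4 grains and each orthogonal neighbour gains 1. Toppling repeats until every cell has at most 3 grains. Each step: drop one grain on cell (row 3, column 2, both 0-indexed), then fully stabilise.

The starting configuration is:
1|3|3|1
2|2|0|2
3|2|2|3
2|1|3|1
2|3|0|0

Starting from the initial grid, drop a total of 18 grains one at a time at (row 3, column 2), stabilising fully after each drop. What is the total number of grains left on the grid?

step 0: 1|3|3|1
2|2|0|2
3|2|2|3
2|1|3|1
2|3|0|0
step 1: 1|3|3|1
2|2|0|2
3|2|3|3
2|2|0|2
2|3|1|0
step 2: 1|3|3|1
2|2|0|2
3|2|3|3
2|2|1|2
2|3|1|0
step 3: 1|3|3|1
2|2|0|2
3|2|3|3
2|2|2|2
2|3|1|0
step 4: 1|3|3|1
2|2|0|2
3|2|3|3
2|2|3|2
2|3|1|0
step 5: 1|3|3|1
2|2|1|3
3|3|1|1
2|3|2|0
2|3|2|1
step 6: 1|3|3|1
2|2|1|3
3|3|1|1
2|3|3|0
2|3|2|1
step 7: 1|3|3|1
3|3|1|3
1|1|3|1
1|3|2|1
0|2|0|2
step 8: 1|3|3|1
3|3|1|3
1|1|3|1
1|3|3|1
0|2|0|2
step 9: 1|3|3|1
3|3|2|3
1|3|0|2
2|0|2|2
0|3|1|2
step 10: 1|3|3|1
3|3|2|3
1|3|0|2
2|0|3|2
0|3|1|2
step 11: 1|3|3|1
3|3|2|3
1|3|1|2
2|1|0|3
0|3|2|2
step 12: 1|3|3|1
3|3|2|3
1|3|1|2
2|1|1|3
0|3|2|2
step 13: 1|3|3|1
3|3|2|3
1|3|1|2
2|1|2|3
0|3|2|2
step 14: 1|3|3|1
3|3|2|3
1|3|1|2
2|1|3|3
0|3|2|2
step 15: 1|3|3|1
3|3|2|3
1|3|2|3
2|2|1|0
0|3|3|3
step 16: 1|3|3|1
3|3|2|3
1|3|2|3
2|2|2|0
0|3|3|3
step 17: 1|3|3|1
3|3|2|3
1|3|2|3
2|2|3|0
0|3|3|3
step 18: 3|1|1|3
0|3|2|1
3|2|2|1
3|1|3|3
1|1|2|0

36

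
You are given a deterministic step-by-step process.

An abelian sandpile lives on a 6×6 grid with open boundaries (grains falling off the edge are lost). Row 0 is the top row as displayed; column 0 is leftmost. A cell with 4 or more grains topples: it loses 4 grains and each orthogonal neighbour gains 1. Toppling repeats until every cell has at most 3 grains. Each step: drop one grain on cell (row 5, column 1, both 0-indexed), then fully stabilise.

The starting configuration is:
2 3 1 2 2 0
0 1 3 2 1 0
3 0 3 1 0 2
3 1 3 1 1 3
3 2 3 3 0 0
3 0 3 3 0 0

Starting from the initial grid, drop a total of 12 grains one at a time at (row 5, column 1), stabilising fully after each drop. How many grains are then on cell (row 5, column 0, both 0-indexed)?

1

k=0  2 3 1 2 2 0
0 1 3 2 1 0
3 0 3 1 0 2
3 1 3 1 1 3
3 2 3 3 0 0
3 0 3 3 0 0
k=1  2 3 1 2 2 0
0 1 3 2 1 0
3 0 3 1 0 2
3 1 3 1 1 3
3 2 3 3 0 0
3 1 3 3 0 0
k=2  2 3 1 2 2 0
0 1 3 2 1 0
3 0 3 1 0 2
3 1 3 1 1 3
3 2 3 3 0 0
3 2 3 3 0 0
k=3  2 3 1 2 2 0
0 1 3 2 1 0
3 0 3 1 0 2
3 1 3 1 1 3
3 2 3 3 0 0
3 3 3 3 0 0
k=4  2 3 2 2 2 0
1 2 0 3 1 0
0 3 1 2 0 2
2 0 2 3 1 3
2 2 3 1 1 0
1 3 2 1 1 0
k=5  2 3 2 2 2 0
1 2 0 3 1 0
0 3 1 2 0 2
2 0 2 3 1 3
2 3 3 1 1 0
2 0 3 1 1 0
k=6  2 3 2 2 2 0
1 2 0 3 1 0
0 3 1 2 0 2
2 0 2 3 1 3
2 3 3 1 1 0
2 1 3 1 1 0
k=7  2 3 2 2 2 0
1 2 0 3 1 0
0 3 1 2 0 2
2 0 2 3 1 3
2 3 3 1 1 0
2 2 3 1 1 0
k=8  2 3 2 2 2 0
1 2 0 3 1 0
0 3 1 2 0 2
2 0 2 3 1 3
2 3 3 1 1 0
2 3 3 1 1 0
k=9  2 3 2 2 2 0
1 2 0 3 1 0
0 3 1 2 0 2
2 1 3 3 1 3
3 1 1 2 1 0
3 2 1 2 1 0
k=10  2 3 2 2 2 0
1 2 0 3 1 0
0 3 1 2 0 2
2 1 3 3 1 3
3 1 1 2 1 0
3 3 1 2 1 0
k=11  2 3 2 2 2 0
1 2 0 3 1 0
0 3 1 2 0 2
3 1 3 3 1 3
0 3 1 2 1 0
1 1 2 2 1 0
k=12  2 3 2 2 2 0
1 2 0 3 1 0
0 3 1 2 0 2
3 1 3 3 1 3
0 3 1 2 1 0
1 2 2 2 1 0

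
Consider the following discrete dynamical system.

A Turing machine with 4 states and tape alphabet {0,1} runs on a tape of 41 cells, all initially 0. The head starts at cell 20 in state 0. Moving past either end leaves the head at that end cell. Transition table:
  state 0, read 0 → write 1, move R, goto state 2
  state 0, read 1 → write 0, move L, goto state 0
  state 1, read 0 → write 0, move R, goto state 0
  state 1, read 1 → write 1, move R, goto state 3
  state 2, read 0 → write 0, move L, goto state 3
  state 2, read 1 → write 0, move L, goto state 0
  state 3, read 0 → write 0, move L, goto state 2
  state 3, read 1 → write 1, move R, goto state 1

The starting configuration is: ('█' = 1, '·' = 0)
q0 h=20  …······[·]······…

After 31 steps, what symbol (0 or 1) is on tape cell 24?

1

gen 0: q0 h=20  …······[·]······…
gen 1: q2 h=21  …·····█[·]······…
gen 2: q3 h=20  …······[█]······…
gen 3: q1 h=21  …·····█[·]······…
gen 4: q0 h=22  …····█·[·]······…
gen 5: q2 h=23  …···█·█[·]······…
gen 6: q3 h=22  …····█·[█]······…
gen 7: q1 h=23  …···█·█[·]······…
gen 8: q0 h=24  …··█·█·[·]······…
gen 9: q2 h=25  …·█·█·█[·]······…
gen 10: q3 h=24  …··█·█·[█]······…
gen 11: q1 h=25  …·█·█·█[·]······…
gen 12: q0 h=26  …█·█·█·[·]······…
gen 13: q2 h=27  …·█·█·█[·]······…
gen 14: q3 h=26  …█·█·█·[█]······…
gen 15: q1 h=27  …·█·█·█[·]······…
gen 16: q0 h=28  …█·█·█·[·]······…
gen 17: q2 h=29  …·█·█·█[·]······…
gen 18: q3 h=28  …█·█·█·[█]······…
gen 19: q1 h=29  …·█·█·█[·]······…
gen 20: q0 h=30  …█·█·█·[·]······…
gen 21: q2 h=31  …·█·█·█[·]······…
gen 22: q3 h=30  …█·█·█·[█]······…
gen 23: q1 h=31  …·█·█·█[·]······…
gen 24: q0 h=32  …█·█·█·[·]······…
gen 25: q2 h=33  …·█·█·█[·]······…
gen 26: q3 h=32  …█·█·█·[█]······…
gen 27: q1 h=33  …·█·█·█[·]······…
gen 28: q0 h=34  …█·█·█·[·]······|
gen 29: q2 h=35  …·█·█·█[·]·····|
gen 30: q3 h=34  …█·█·█·[█]······|
gen 31: q1 h=35  …·█·█·█[·]·····|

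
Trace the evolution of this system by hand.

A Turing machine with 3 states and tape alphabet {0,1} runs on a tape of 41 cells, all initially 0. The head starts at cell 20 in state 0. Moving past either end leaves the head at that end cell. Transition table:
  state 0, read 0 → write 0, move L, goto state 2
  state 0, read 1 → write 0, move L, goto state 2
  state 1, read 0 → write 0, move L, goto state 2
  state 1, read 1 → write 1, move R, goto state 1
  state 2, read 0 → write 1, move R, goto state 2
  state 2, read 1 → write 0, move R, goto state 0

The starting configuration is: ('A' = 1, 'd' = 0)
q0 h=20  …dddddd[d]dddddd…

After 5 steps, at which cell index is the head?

23

gen 0: q0 h=20  …dddddd[d]dddddd…
gen 1: q2 h=19  …dddddd[d]dddddd…
gen 2: q2 h=20  …dddddA[d]dddddd…
gen 3: q2 h=21  …ddddAA[d]dddddd…
gen 4: q2 h=22  …dddAAA[d]dddddd…
gen 5: q2 h=23  …ddAAAA[d]dddddd…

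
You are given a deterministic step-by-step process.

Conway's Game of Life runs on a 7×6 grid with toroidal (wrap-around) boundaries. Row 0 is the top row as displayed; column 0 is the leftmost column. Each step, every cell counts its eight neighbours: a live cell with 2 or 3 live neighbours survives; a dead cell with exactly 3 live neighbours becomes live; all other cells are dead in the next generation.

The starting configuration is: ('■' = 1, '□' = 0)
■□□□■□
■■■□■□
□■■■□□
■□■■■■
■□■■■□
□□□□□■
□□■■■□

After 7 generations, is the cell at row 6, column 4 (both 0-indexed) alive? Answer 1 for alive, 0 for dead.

1

0) ■□□□■□
■■■□■□
□■■■□□
■□■■■■
■□■■■□
□□□□□■
□□■■■□
1) ■□□□■□
■□□□■□
□□□□□□
■□□□□□
■□■□□□
□■□□□■
□□□■■□
2) □□□□■□
□□□□□□
□□□□□■
□■□□□□
■□□□□■
■■■■■■
■□□■■□
3) □□□■■■
□□□□□□
□□□□□□
□□□□□■
□□□■□□
□□■□□□
■□□□□□
4) □□□□■■
□□□□■□
□□□□□□
□□□□□□
□□□□□□
□□□□□□
□□□■■■
5) □□□□□□
□□□□■■
□□□□□□
□□□□□□
□□□□□□
□□□□■□
□□□■□■
6) □□□□□■
□□□□□□
□□□□□□
□□□□□□
□□□□□□
□□□□■□
□□□□■□
7) □□□□□□
□□□□□□
□□□□□□
□□□□□□
□□□□□□
□□□□□□
□□□□■■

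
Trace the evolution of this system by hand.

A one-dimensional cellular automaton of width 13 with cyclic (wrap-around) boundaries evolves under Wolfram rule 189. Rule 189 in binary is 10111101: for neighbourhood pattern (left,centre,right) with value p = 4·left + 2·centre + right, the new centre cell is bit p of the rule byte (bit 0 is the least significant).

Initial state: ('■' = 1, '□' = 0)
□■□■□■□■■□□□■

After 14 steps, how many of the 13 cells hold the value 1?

gen 0: □■□■□■□■■□□□■
gen 1: ■■■■■■■■□■■□■
gen 2: ■■■■■■■□■■□■■
gen 3: ■■■■■■□■■□■■■
gen 4: ■■■■■□■■□■■■■
gen 5: ■■■■□■■□■■■■■
gen 6: ■■■□■■□■■■■■■
gen 7: ■■□■■□■■■■■■■
gen 8: ■□■■□■■■■■■■■
gen 9: □■■□■■■■■■■■■
gen 10: ■■□■■■■■■■■■□
gen 11: ■□■■■■■■■■■□■
gen 12: □■■■■■■■■■□■■
gen 13: ■■■■■■■■■□■■□
gen 14: ■■■■■■■■□■■□■

11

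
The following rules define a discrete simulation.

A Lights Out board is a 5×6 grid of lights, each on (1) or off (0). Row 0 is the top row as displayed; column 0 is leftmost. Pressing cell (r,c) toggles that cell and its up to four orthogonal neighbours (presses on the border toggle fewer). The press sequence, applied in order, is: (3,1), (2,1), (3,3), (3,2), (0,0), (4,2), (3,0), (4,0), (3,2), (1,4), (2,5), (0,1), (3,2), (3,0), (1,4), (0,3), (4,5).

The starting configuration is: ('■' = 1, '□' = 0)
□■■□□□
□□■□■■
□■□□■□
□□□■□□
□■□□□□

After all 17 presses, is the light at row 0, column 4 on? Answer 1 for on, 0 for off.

1

gen 0: □■■□□□
□□■□■■
□■□□■□
□□□■□□
□■□□□□
gen 1: □■■□□□
□□■□■■
□□□□■□
■■■■□□
□□□□□□
gen 2: □■■□□□
□■■□■■
■■■□■□
■□■■□□
□□□□□□
gen 3: □■■□□□
□■■□■■
■■■■■□
■□□□■□
□□□■□□
gen 4: □■■□□□
□■■□■■
■■□■■□
■■■■■□
□□■■□□
gen 5: ■□■□□□
■■■□■■
■■□■■□
■■■■■□
□□■■□□
gen 6: ■□■□□□
■■■□■■
■■□■■□
■■□■■□
□■□□□□
gen 7: ■□■□□□
■■■□■■
□■□■■□
□□□■■□
■■□□□□
gen 8: ■□■□□□
■■■□■■
□■□■■□
■□□■■□
□□□□□□
gen 9: ■□■□□□
■■■□■■
□■■■■□
■■■□■□
□□■□□□
gen 10: ■□■□■□
■■■■□□
□■■■□□
■■■□■□
□□■□□□
gen 11: ■□■□■□
■■■■□■
□■■■■■
■■■□■■
□□■□□□
gen 12: □■□□■□
■□■■□■
□■■■■■
■■■□■■
□□■□□□
gen 13: □■□□■□
■□■■□■
□■□■■■
■□□■■■
□□□□□□
gen 14: □■□□■□
■□■■□■
■■□■■■
□■□■■■
■□□□□□
gen 15: □■□□□□
■□■□■□
■■□■□■
□■□■■■
■□□□□□
gen 16: □■■■■□
■□■■■□
■■□■□■
□■□■■■
■□□□□□
gen 17: □■■■■□
■□■■■□
■■□■□■
□■□■■□
■□□□■■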